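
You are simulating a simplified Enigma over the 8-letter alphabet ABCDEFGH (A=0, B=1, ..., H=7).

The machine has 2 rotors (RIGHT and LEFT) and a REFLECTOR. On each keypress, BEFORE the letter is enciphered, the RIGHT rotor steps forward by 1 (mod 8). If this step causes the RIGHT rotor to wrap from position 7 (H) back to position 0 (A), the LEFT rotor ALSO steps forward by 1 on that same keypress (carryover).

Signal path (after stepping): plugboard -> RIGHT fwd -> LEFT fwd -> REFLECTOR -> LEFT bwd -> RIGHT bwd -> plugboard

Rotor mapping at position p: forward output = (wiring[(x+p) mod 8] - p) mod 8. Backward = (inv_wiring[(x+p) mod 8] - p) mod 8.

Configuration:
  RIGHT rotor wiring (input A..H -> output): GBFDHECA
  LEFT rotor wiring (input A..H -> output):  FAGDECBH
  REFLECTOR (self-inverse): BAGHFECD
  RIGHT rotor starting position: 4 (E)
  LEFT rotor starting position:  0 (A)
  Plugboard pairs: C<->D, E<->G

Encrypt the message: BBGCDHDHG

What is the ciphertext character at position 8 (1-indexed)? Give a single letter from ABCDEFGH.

Char 1 ('B'): step: R->5, L=0; B->plug->B->R->F->L->C->refl->G->L'->C->R'->H->plug->H
Char 2 ('B'): step: R->6, L=0; B->plug->B->R->C->L->G->refl->C->L'->F->R'->F->plug->F
Char 3 ('G'): step: R->7, L=0; G->plug->E->R->E->L->E->refl->F->L'->A->R'->F->plug->F
Char 4 ('C'): step: R->0, L->1 (L advanced); C->plug->D->R->D->L->D->refl->H->L'->A->R'->H->plug->H
Char 5 ('D'): step: R->1, L=1; D->plug->C->R->C->L->C->refl->G->L'->G->R'->D->plug->C
Char 6 ('H'): step: R->2, L=1; H->plug->H->R->H->L->E->refl->F->L'->B->R'->B->plug->B
Char 7 ('D'): step: R->3, L=1; D->plug->C->R->B->L->F->refl->E->L'->H->R'->D->plug->C
Char 8 ('H'): step: R->4, L=1; H->plug->H->R->H->L->E->refl->F->L'->B->R'->G->plug->E

E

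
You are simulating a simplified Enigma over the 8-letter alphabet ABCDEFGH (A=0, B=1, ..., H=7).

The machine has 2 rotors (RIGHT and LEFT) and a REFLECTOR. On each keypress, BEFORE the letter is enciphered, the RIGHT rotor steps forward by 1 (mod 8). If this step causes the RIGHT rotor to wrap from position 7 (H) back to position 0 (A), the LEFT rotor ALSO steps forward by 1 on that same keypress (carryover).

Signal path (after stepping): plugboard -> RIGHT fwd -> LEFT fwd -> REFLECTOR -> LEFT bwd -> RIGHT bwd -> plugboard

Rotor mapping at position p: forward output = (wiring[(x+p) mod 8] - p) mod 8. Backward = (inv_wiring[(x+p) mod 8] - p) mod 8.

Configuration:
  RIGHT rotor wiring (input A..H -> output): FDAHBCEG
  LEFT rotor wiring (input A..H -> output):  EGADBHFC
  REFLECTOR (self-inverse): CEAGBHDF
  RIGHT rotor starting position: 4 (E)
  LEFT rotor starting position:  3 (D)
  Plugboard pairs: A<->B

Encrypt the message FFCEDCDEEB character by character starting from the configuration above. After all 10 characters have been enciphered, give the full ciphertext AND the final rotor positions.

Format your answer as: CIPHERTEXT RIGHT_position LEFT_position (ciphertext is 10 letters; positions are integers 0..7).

Char 1 ('F'): step: R->5, L=3; F->plug->F->R->D->L->C->refl->A->L'->A->R'->D->plug->D
Char 2 ('F'): step: R->6, L=3; F->plug->F->R->B->L->G->refl->D->L'->G->R'->A->plug->B
Char 3 ('C'): step: R->7, L=3; C->plug->C->R->E->L->H->refl->F->L'->H->R'->A->plug->B
Char 4 ('E'): step: R->0, L->4 (L advanced); E->plug->E->R->B->L->D->refl->G->L'->D->R'->B->plug->A
Char 5 ('D'): step: R->1, L=4; D->plug->D->R->A->L->F->refl->H->L'->H->R'->B->plug->A
Char 6 ('C'): step: R->2, L=4; C->plug->C->R->H->L->H->refl->F->L'->A->R'->D->plug->D
Char 7 ('D'): step: R->3, L=4; D->plug->D->R->B->L->D->refl->G->L'->D->R'->E->plug->E
Char 8 ('E'): step: R->4, L=4; E->plug->E->R->B->L->D->refl->G->L'->D->R'->H->plug->H
Char 9 ('E'): step: R->5, L=4; E->plug->E->R->G->L->E->refl->B->L'->C->R'->G->plug->G
Char 10 ('B'): step: R->6, L=4; B->plug->A->R->G->L->E->refl->B->L'->C->R'->E->plug->E
Final: ciphertext=DBBAADEHGE, RIGHT=6, LEFT=4

Answer: DBBAADEHGE 6 4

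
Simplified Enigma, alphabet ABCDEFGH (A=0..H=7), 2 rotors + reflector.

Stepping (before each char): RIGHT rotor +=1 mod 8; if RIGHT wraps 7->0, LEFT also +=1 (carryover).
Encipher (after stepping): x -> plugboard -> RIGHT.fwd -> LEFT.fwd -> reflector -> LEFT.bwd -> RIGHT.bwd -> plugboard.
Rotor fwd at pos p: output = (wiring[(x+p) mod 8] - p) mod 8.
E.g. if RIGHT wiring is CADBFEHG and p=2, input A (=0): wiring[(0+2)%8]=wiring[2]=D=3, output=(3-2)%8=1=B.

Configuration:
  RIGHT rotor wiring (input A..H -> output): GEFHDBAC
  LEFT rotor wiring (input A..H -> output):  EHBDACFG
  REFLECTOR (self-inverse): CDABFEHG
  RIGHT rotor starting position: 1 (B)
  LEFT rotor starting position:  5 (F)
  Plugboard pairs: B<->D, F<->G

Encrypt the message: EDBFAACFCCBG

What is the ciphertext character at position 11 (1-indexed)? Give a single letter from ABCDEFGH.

Char 1 ('E'): step: R->2, L=5; E->plug->E->R->G->L->G->refl->H->L'->D->R'->A->plug->A
Char 2 ('D'): step: R->3, L=5; D->plug->B->R->A->L->F->refl->E->L'->F->R'->D->plug->B
Char 3 ('B'): step: R->4, L=5; B->plug->D->R->G->L->G->refl->H->L'->D->R'->H->plug->H
Char 4 ('F'): step: R->5, L=5; F->plug->G->R->C->L->B->refl->D->L'->H->R'->E->plug->E
Char 5 ('A'): step: R->6, L=5; A->plug->A->R->C->L->B->refl->D->L'->H->R'->E->plug->E
Char 6 ('A'): step: R->7, L=5; A->plug->A->R->D->L->H->refl->G->L'->G->R'->D->plug->B
Char 7 ('C'): step: R->0, L->6 (L advanced); C->plug->C->R->F->L->F->refl->E->L'->H->R'->D->plug->B
Char 8 ('F'): step: R->1, L=6; F->plug->G->R->B->L->A->refl->C->L'->G->R'->C->plug->C
Char 9 ('C'): step: R->2, L=6; C->plug->C->R->B->L->A->refl->C->L'->G->R'->E->plug->E
Char 10 ('C'): step: R->3, L=6; C->plug->C->R->G->L->C->refl->A->L'->B->R'->G->plug->F
Char 11 ('B'): step: R->4, L=6; B->plug->D->R->G->L->C->refl->A->L'->B->R'->G->plug->F

F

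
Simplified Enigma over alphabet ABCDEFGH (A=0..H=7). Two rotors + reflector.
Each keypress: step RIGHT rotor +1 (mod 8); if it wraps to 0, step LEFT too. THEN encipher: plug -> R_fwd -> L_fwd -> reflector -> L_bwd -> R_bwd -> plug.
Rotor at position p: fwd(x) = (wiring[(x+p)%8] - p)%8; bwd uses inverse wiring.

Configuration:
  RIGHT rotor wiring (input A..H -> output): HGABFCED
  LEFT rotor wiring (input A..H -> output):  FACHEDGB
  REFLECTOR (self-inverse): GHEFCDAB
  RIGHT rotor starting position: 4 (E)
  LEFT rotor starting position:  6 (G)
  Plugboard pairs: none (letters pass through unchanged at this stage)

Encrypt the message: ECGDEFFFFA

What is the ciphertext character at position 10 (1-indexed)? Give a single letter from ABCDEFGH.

Char 1 ('E'): step: R->5, L=6; E->plug->E->R->B->L->D->refl->F->L'->H->R'->B->plug->B
Char 2 ('C'): step: R->6, L=6; C->plug->C->R->B->L->D->refl->F->L'->H->R'->G->plug->G
Char 3 ('G'): step: R->7, L=6; G->plug->G->R->D->L->C->refl->E->L'->E->R'->A->plug->A
Char 4 ('D'): step: R->0, L->7 (L advanced); D->plug->D->R->B->L->G->refl->A->L'->E->R'->G->plug->G
Char 5 ('E'): step: R->1, L=7; E->plug->E->R->B->L->G->refl->A->L'->E->R'->D->plug->D
Char 6 ('F'): step: R->2, L=7; F->plug->F->R->B->L->G->refl->A->L'->E->R'->H->plug->H
Char 7 ('F'): step: R->3, L=7; F->plug->F->R->E->L->A->refl->G->L'->B->R'->D->plug->D
Char 8 ('F'): step: R->4, L=7; F->plug->F->R->C->L->B->refl->H->L'->H->R'->D->plug->D
Char 9 ('F'): step: R->5, L=7; F->plug->F->R->D->L->D->refl->F->L'->F->R'->A->plug->A
Char 10 ('A'): step: R->6, L=7; A->plug->A->R->G->L->E->refl->C->L'->A->R'->D->plug->D

D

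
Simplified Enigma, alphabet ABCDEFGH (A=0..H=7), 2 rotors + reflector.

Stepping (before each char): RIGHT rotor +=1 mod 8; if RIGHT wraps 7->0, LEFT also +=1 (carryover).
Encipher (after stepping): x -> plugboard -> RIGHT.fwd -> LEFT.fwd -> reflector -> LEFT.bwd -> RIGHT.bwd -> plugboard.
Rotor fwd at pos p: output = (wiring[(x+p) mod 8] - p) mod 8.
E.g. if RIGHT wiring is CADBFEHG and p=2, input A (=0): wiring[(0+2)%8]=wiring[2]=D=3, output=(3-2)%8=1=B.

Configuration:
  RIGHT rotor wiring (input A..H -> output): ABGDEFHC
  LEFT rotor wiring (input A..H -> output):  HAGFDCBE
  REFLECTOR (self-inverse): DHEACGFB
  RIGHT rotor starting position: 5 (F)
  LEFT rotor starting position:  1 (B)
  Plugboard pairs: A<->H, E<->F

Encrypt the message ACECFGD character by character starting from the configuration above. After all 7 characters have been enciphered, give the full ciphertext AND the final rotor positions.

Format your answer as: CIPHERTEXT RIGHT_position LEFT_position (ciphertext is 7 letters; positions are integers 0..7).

Char 1 ('A'): step: R->6, L=1; A->plug->H->R->H->L->G->refl->F->L'->B->R'->A->plug->H
Char 2 ('C'): step: R->7, L=1; C->plug->C->R->C->L->E->refl->C->L'->D->R'->A->plug->H
Char 3 ('E'): step: R->0, L->2 (L advanced); E->plug->F->R->F->L->C->refl->E->L'->A->R'->A->plug->H
Char 4 ('C'): step: R->1, L=2; C->plug->C->R->C->L->B->refl->H->L'->E->R'->E->plug->F
Char 5 ('F'): step: R->2, L=2; F->plug->E->R->F->L->C->refl->E->L'->A->R'->F->plug->E
Char 6 ('G'): step: R->3, L=2; G->plug->G->R->G->L->F->refl->G->L'->H->R'->E->plug->F
Char 7 ('D'): step: R->4, L=2; D->plug->D->R->G->L->F->refl->G->L'->H->R'->H->plug->A
Final: ciphertext=HHHFEFA, RIGHT=4, LEFT=2

Answer: HHHFEFA 4 2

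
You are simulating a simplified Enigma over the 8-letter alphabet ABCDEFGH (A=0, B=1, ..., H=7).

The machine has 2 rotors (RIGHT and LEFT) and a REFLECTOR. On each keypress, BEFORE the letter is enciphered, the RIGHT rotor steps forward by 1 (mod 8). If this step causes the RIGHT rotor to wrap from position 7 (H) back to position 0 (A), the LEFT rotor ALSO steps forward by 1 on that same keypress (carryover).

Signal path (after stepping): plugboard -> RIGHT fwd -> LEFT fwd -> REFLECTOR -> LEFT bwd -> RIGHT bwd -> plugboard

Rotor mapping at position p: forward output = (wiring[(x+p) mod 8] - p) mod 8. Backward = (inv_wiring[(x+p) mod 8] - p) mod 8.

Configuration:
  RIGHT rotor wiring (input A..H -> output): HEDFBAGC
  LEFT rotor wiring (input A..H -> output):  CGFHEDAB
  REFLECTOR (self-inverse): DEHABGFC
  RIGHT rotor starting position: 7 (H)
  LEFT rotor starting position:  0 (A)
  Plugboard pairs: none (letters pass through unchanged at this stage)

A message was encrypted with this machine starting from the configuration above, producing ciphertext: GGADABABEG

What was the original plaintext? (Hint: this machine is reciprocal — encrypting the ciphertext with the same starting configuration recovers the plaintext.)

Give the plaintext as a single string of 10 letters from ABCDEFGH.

Answer: CECBBEHFBC

Derivation:
Char 1 ('G'): step: R->0, L->1 (L advanced); G->plug->G->R->G->L->A->refl->D->L'->D->R'->C->plug->C
Char 2 ('G'): step: R->1, L=1; G->plug->G->R->B->L->E->refl->B->L'->H->R'->E->plug->E
Char 3 ('A'): step: R->2, L=1; A->plug->A->R->B->L->E->refl->B->L'->H->R'->C->plug->C
Char 4 ('D'): step: R->3, L=1; D->plug->D->R->D->L->D->refl->A->L'->G->R'->B->plug->B
Char 5 ('A'): step: R->4, L=1; A->plug->A->R->F->L->H->refl->C->L'->E->R'->B->plug->B
Char 6 ('B'): step: R->5, L=1; B->plug->B->R->B->L->E->refl->B->L'->H->R'->E->plug->E
Char 7 ('A'): step: R->6, L=1; A->plug->A->R->A->L->F->refl->G->L'->C->R'->H->plug->H
Char 8 ('B'): step: R->7, L=1; B->plug->B->R->A->L->F->refl->G->L'->C->R'->F->plug->F
Char 9 ('E'): step: R->0, L->2 (L advanced); E->plug->E->R->B->L->F->refl->G->L'->E->R'->B->plug->B
Char 10 ('G'): step: R->1, L=2; G->plug->G->R->B->L->F->refl->G->L'->E->R'->C->plug->C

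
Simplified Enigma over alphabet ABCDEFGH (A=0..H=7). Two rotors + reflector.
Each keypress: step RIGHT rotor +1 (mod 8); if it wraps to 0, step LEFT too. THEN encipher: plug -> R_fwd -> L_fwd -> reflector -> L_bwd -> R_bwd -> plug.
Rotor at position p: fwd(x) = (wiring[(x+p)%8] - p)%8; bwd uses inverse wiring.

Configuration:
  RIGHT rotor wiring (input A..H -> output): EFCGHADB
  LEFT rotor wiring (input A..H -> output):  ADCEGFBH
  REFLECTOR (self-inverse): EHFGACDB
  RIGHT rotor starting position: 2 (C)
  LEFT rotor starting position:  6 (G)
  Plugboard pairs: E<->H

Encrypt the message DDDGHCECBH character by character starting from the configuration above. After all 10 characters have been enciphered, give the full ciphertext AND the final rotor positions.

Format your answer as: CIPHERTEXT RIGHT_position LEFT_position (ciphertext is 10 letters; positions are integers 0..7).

Char 1 ('D'): step: R->3, L=6; D->plug->D->R->A->L->D->refl->G->L'->F->R'->C->plug->C
Char 2 ('D'): step: R->4, L=6; D->plug->D->R->F->L->G->refl->D->L'->A->R'->E->plug->H
Char 3 ('D'): step: R->5, L=6; D->plug->D->R->H->L->H->refl->B->L'->B->R'->G->plug->G
Char 4 ('G'): step: R->6, L=6; G->plug->G->R->B->L->B->refl->H->L'->H->R'->D->plug->D
Char 5 ('H'): step: R->7, L=6; H->plug->E->R->H->L->H->refl->B->L'->B->R'->G->plug->G
Char 6 ('C'): step: R->0, L->7 (L advanced); C->plug->C->R->C->L->E->refl->A->L'->A->R'->F->plug->F
Char 7 ('E'): step: R->1, L=7; E->plug->H->R->D->L->D->refl->G->L'->G->R'->D->plug->D
Char 8 ('C'): step: R->2, L=7; C->plug->C->R->F->L->H->refl->B->L'->B->R'->E->plug->H
Char 9 ('B'): step: R->3, L=7; B->plug->B->R->E->L->F->refl->C->L'->H->R'->H->plug->E
Char 10 ('H'): step: R->4, L=7; H->plug->E->R->A->L->A->refl->E->L'->C->R'->H->plug->E
Final: ciphertext=CHGDGFDHEE, RIGHT=4, LEFT=7

Answer: CHGDGFDHEE 4 7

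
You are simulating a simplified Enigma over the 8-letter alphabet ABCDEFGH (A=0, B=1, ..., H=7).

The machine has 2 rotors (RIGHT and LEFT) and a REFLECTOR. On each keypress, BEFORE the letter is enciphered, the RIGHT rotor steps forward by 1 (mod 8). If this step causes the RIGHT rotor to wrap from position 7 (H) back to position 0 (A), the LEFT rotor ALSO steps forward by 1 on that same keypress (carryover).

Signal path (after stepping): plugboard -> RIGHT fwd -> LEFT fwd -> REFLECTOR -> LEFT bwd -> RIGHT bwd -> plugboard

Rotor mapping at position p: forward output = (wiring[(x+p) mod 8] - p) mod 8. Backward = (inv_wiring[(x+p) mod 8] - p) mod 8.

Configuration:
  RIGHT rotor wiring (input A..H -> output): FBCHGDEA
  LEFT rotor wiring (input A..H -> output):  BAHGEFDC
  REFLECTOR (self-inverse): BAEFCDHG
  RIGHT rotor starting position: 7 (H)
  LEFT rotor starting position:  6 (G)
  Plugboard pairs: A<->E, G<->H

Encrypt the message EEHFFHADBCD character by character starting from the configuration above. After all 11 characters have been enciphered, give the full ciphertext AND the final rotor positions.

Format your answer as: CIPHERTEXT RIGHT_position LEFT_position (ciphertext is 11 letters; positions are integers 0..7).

Answer: GDABCCECGDE 2 0

Derivation:
Char 1 ('E'): step: R->0, L->7 (L advanced); E->plug->A->R->F->L->F->refl->D->L'->A->R'->H->plug->G
Char 2 ('E'): step: R->1, L=7; E->plug->A->R->A->L->D->refl->F->L'->F->R'->D->plug->D
Char 3 ('H'): step: R->2, L=7; H->plug->G->R->D->L->A->refl->B->L'->C->R'->E->plug->A
Char 4 ('F'): step: R->3, L=7; F->plug->F->R->C->L->B->refl->A->L'->D->R'->B->plug->B
Char 5 ('F'): step: R->4, L=7; F->plug->F->R->F->L->F->refl->D->L'->A->R'->C->plug->C
Char 6 ('H'): step: R->5, L=7; H->plug->G->R->C->L->B->refl->A->L'->D->R'->C->plug->C
Char 7 ('A'): step: R->6, L=7; A->plug->E->R->E->L->H->refl->G->L'->G->R'->A->plug->E
Char 8 ('D'): step: R->7, L=7; D->plug->D->R->D->L->A->refl->B->L'->C->R'->C->plug->C
Char 9 ('B'): step: R->0, L->0 (L advanced); B->plug->B->R->B->L->A->refl->B->L'->A->R'->H->plug->G
Char 10 ('C'): step: R->1, L=0; C->plug->C->R->G->L->D->refl->F->L'->F->R'->D->plug->D
Char 11 ('D'): step: R->2, L=0; D->plug->D->R->B->L->A->refl->B->L'->A->R'->A->plug->E
Final: ciphertext=GDABCCECGDE, RIGHT=2, LEFT=0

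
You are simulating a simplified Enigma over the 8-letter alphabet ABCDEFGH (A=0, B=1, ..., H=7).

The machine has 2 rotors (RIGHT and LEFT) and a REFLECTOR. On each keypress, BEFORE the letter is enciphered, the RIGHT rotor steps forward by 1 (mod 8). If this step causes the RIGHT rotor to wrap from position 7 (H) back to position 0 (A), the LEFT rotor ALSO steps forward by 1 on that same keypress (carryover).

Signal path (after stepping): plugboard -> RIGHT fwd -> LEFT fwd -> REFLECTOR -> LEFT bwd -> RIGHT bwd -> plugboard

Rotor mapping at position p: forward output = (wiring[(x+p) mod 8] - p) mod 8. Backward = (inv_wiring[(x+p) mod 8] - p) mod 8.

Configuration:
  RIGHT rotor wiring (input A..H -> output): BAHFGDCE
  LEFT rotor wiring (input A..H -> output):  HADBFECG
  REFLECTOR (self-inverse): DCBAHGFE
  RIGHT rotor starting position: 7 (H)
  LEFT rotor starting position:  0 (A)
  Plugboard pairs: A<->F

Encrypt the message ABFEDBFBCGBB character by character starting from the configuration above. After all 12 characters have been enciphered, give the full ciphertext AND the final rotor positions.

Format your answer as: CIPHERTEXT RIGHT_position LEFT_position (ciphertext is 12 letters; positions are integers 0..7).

Char 1 ('A'): step: R->0, L->1 (L advanced); A->plug->F->R->D->L->E->refl->H->L'->A->R'->B->plug->B
Char 2 ('B'): step: R->1, L=1; B->plug->B->R->G->L->F->refl->G->L'->H->R'->A->plug->F
Char 3 ('F'): step: R->2, L=1; F->plug->A->R->F->L->B->refl->C->L'->B->R'->D->plug->D
Char 4 ('E'): step: R->3, L=1; E->plug->E->R->B->L->C->refl->B->L'->F->R'->G->plug->G
Char 5 ('D'): step: R->4, L=1; D->plug->D->R->A->L->H->refl->E->L'->D->R'->G->plug->G
Char 6 ('B'): step: R->5, L=1; B->plug->B->R->F->L->B->refl->C->L'->B->R'->H->plug->H
Char 7 ('F'): step: R->6, L=1; F->plug->A->R->E->L->D->refl->A->L'->C->R'->D->plug->D
Char 8 ('B'): step: R->7, L=1; B->plug->B->R->C->L->A->refl->D->L'->E->R'->G->plug->G
Char 9 ('C'): step: R->0, L->2 (L advanced); C->plug->C->R->H->L->G->refl->F->L'->G->R'->E->plug->E
Char 10 ('G'): step: R->1, L=2; G->plug->G->R->D->L->C->refl->B->L'->A->R'->H->plug->H
Char 11 ('B'): step: R->2, L=2; B->plug->B->R->D->L->C->refl->B->L'->A->R'->E->plug->E
Char 12 ('B'): step: R->3, L=2; B->plug->B->R->D->L->C->refl->B->L'->A->R'->C->plug->C
Final: ciphertext=BFDGGHDGEHEC, RIGHT=3, LEFT=2

Answer: BFDGGHDGEHEC 3 2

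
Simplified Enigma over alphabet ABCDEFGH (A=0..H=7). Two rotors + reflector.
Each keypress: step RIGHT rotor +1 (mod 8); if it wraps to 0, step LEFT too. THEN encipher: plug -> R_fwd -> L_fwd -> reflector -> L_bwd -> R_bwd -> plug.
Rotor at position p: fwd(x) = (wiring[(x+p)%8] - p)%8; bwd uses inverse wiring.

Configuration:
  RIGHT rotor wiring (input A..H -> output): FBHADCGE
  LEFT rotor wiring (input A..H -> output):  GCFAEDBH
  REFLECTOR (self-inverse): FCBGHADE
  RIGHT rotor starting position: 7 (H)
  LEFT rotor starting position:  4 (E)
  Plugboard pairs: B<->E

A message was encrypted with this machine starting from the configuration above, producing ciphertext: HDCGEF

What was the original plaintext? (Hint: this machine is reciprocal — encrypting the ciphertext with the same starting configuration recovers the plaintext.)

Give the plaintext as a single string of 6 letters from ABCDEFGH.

Char 1 ('H'): step: R->0, L->5 (L advanced); H->plug->H->R->E->L->F->refl->A->L'->F->R'->A->plug->A
Char 2 ('D'): step: R->1, L=5; D->plug->D->R->C->L->C->refl->B->L'->D->R'->G->plug->G
Char 3 ('C'): step: R->2, L=5; C->plug->C->R->B->L->E->refl->H->L'->H->R'->H->plug->H
Char 4 ('G'): step: R->3, L=5; G->plug->G->R->G->L->D->refl->G->L'->A->R'->B->plug->E
Char 5 ('E'): step: R->4, L=5; E->plug->B->R->G->L->D->refl->G->L'->A->R'->D->plug->D
Char 6 ('F'): step: R->5, L=5; F->plug->F->R->C->L->C->refl->B->L'->D->R'->G->plug->G

Answer: AGHEDG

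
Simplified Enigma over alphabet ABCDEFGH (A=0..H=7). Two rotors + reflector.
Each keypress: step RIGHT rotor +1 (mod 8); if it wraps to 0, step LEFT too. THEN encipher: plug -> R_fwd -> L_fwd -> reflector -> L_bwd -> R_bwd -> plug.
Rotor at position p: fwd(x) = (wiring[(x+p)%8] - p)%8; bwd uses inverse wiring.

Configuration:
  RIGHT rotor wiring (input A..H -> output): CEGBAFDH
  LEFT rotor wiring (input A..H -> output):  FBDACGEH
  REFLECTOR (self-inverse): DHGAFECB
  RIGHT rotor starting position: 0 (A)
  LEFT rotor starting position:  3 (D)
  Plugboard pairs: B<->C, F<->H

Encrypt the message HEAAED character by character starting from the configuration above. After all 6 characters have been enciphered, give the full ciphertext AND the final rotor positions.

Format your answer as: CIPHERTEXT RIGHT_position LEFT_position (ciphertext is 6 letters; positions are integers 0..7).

Answer: DDCHBA 6 3

Derivation:
Char 1 ('H'): step: R->1, L=3; H->plug->F->R->C->L->D->refl->A->L'->H->R'->D->plug->D
Char 2 ('E'): step: R->2, L=3; E->plug->E->R->B->L->H->refl->B->L'->D->R'->D->plug->D
Char 3 ('A'): step: R->3, L=3; A->plug->A->R->G->L->G->refl->C->L'->F->R'->B->plug->C
Char 4 ('A'): step: R->4, L=3; A->plug->A->R->E->L->E->refl->F->L'->A->R'->F->plug->H
Char 5 ('E'): step: R->5, L=3; E->plug->E->R->H->L->A->refl->D->L'->C->R'->C->plug->B
Char 6 ('D'): step: R->6, L=3; D->plug->D->R->G->L->G->refl->C->L'->F->R'->A->plug->A
Final: ciphertext=DDCHBA, RIGHT=6, LEFT=3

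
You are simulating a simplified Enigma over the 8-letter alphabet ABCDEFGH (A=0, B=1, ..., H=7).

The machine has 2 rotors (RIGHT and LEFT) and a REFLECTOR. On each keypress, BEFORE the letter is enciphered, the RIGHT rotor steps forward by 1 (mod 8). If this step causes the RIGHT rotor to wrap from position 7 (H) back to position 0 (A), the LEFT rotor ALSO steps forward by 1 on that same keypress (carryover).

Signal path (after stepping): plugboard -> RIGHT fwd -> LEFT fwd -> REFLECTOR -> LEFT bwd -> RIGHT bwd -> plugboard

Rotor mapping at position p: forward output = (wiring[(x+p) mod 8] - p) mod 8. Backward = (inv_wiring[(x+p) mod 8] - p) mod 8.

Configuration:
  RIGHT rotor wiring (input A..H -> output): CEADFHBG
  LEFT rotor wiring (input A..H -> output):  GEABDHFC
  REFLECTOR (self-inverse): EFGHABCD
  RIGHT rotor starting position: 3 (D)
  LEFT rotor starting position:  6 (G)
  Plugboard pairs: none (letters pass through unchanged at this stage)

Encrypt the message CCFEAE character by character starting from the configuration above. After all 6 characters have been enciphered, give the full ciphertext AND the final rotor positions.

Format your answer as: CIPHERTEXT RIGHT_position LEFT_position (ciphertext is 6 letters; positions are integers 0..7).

Answer: FABBDG 1 7

Derivation:
Char 1 ('C'): step: R->4, L=6; C->plug->C->R->F->L->D->refl->H->L'->A->R'->F->plug->F
Char 2 ('C'): step: R->5, L=6; C->plug->C->R->B->L->E->refl->A->L'->C->R'->A->plug->A
Char 3 ('F'): step: R->6, L=6; F->plug->F->R->F->L->D->refl->H->L'->A->R'->B->plug->B
Char 4 ('E'): step: R->7, L=6; E->plug->E->R->E->L->C->refl->G->L'->D->R'->B->plug->B
Char 5 ('A'): step: R->0, L->7 (L advanced); A->plug->A->R->C->L->F->refl->B->L'->D->R'->D->plug->D
Char 6 ('E'): step: R->1, L=7; E->plug->E->R->G->L->A->refl->E->L'->F->R'->G->plug->G
Final: ciphertext=FABBDG, RIGHT=1, LEFT=7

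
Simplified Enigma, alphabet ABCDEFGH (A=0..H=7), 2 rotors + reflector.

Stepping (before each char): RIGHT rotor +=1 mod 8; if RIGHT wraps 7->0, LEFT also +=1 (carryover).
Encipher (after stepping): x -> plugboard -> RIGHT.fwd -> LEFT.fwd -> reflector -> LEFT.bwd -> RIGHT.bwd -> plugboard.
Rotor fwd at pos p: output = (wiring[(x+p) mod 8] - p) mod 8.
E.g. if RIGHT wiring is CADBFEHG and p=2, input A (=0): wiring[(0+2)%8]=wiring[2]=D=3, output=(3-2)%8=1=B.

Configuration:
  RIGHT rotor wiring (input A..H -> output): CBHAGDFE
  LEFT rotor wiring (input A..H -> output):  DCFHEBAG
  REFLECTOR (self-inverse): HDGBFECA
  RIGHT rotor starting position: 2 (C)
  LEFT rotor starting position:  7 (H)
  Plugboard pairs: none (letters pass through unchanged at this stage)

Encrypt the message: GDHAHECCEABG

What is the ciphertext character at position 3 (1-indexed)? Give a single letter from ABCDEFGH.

Char 1 ('G'): step: R->3, L=7; G->plug->G->R->G->L->C->refl->G->L'->D->R'->B->plug->B
Char 2 ('D'): step: R->4, L=7; D->plug->D->R->A->L->H->refl->A->L'->E->R'->H->plug->H
Char 3 ('H'): step: R->5, L=7; H->plug->H->R->B->L->E->refl->F->L'->F->R'->D->plug->D

D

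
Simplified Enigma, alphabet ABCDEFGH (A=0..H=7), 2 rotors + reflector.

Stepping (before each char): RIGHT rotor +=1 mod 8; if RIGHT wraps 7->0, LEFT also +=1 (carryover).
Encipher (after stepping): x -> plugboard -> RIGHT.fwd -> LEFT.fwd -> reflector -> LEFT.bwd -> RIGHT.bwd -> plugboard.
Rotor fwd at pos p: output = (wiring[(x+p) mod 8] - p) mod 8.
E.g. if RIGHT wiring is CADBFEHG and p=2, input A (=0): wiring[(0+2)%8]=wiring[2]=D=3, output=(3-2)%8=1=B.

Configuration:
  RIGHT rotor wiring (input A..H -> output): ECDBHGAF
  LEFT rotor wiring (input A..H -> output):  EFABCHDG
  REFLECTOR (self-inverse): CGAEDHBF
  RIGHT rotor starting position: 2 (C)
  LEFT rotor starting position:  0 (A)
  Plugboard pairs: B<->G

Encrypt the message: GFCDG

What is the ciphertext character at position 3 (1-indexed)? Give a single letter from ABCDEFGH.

Char 1 ('G'): step: R->3, L=0; G->plug->B->R->E->L->C->refl->A->L'->C->R'->E->plug->E
Char 2 ('F'): step: R->4, L=0; F->plug->F->R->G->L->D->refl->E->L'->A->R'->E->plug->E
Char 3 ('C'): step: R->5, L=0; C->plug->C->R->A->L->E->refl->D->L'->G->R'->F->plug->F

F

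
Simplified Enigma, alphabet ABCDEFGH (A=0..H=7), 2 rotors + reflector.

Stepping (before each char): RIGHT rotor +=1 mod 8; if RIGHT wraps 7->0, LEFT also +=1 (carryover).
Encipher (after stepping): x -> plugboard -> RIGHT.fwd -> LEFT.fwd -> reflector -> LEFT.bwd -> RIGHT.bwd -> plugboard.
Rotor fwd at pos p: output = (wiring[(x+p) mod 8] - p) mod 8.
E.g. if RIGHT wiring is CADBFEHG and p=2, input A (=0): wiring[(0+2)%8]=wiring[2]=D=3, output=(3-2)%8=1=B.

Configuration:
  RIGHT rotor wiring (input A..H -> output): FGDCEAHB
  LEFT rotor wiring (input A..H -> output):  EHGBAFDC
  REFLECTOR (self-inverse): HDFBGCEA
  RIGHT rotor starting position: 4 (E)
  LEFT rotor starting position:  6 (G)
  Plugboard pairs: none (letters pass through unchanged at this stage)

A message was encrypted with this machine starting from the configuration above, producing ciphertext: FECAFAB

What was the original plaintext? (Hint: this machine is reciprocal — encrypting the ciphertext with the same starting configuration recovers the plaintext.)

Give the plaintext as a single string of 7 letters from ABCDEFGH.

Answer: DBDFEHD

Derivation:
Char 1 ('F'): step: R->5, L=6; F->plug->F->R->G->L->C->refl->F->L'->A->R'->D->plug->D
Char 2 ('E'): step: R->6, L=6; E->plug->E->R->F->L->D->refl->B->L'->D->R'->B->plug->B
Char 3 ('C'): step: R->7, L=6; C->plug->C->R->H->L->H->refl->A->L'->E->R'->D->plug->D
Char 4 ('A'): step: R->0, L->7 (L advanced); A->plug->A->R->F->L->B->refl->D->L'->A->R'->F->plug->F
Char 5 ('F'): step: R->1, L=7; F->plug->F->R->G->L->G->refl->E->L'->H->R'->E->plug->E
Char 6 ('A'): step: R->2, L=7; A->plug->A->R->B->L->F->refl->C->L'->E->R'->H->plug->H
Char 7 ('B'): step: R->3, L=7; B->plug->B->R->B->L->F->refl->C->L'->E->R'->D->plug->D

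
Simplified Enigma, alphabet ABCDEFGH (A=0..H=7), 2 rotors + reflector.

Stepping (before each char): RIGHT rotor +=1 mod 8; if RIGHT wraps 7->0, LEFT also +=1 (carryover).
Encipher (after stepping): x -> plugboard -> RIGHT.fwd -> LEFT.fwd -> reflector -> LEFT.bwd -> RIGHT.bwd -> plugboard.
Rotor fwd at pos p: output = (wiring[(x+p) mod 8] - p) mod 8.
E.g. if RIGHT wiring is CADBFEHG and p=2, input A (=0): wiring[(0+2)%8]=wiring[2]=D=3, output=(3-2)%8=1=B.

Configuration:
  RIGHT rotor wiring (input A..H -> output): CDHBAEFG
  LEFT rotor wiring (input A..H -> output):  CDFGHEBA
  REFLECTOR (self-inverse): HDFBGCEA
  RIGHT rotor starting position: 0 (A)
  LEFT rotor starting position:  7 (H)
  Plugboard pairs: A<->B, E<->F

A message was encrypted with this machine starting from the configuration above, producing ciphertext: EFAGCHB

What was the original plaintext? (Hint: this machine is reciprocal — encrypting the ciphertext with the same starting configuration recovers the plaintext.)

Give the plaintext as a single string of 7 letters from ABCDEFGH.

Char 1 ('E'): step: R->1, L=7; E->plug->F->R->E->L->H->refl->A->L'->F->R'->G->plug->G
Char 2 ('F'): step: R->2, L=7; F->plug->E->R->D->L->G->refl->E->L'->C->R'->D->plug->D
Char 3 ('A'): step: R->3, L=7; A->plug->B->R->F->L->A->refl->H->L'->E->R'->H->plug->H
Char 4 ('G'): step: R->4, L=7; G->plug->G->R->D->L->G->refl->E->L'->C->R'->D->plug->D
Char 5 ('C'): step: R->5, L=7; C->plug->C->R->B->L->D->refl->B->L'->A->R'->B->plug->A
Char 6 ('H'): step: R->6, L=7; H->plug->H->R->G->L->F->refl->C->L'->H->R'->A->plug->B
Char 7 ('B'): step: R->7, L=7; B->plug->A->R->H->L->C->refl->F->L'->G->R'->H->plug->H

Answer: GDHDABH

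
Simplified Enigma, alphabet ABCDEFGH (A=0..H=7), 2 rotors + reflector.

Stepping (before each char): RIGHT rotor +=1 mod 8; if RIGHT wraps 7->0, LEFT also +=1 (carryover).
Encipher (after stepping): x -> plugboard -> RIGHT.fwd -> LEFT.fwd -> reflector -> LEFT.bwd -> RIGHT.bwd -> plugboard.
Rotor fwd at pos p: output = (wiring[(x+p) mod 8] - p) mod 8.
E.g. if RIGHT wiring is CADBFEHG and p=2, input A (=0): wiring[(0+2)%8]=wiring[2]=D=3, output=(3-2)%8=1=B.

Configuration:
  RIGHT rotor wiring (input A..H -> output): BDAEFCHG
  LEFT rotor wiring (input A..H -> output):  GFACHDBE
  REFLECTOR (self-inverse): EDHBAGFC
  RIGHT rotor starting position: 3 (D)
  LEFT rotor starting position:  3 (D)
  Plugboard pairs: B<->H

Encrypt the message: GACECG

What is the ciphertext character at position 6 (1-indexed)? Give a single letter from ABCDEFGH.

Char 1 ('G'): step: R->4, L=3; G->plug->G->R->E->L->B->refl->D->L'->F->R'->E->plug->E
Char 2 ('A'): step: R->5, L=3; A->plug->A->R->F->L->D->refl->B->L'->E->R'->D->plug->D
Char 3 ('C'): step: R->6, L=3; C->plug->C->R->D->L->G->refl->F->L'->H->R'->G->plug->G
Char 4 ('E'): step: R->7, L=3; E->plug->E->R->F->L->D->refl->B->L'->E->R'->C->plug->C
Char 5 ('C'): step: R->0, L->4 (L advanced); C->plug->C->R->A->L->D->refl->B->L'->F->R'->E->plug->E
Char 6 ('G'): step: R->1, L=4; G->plug->G->R->F->L->B->refl->D->L'->A->R'->H->plug->B

B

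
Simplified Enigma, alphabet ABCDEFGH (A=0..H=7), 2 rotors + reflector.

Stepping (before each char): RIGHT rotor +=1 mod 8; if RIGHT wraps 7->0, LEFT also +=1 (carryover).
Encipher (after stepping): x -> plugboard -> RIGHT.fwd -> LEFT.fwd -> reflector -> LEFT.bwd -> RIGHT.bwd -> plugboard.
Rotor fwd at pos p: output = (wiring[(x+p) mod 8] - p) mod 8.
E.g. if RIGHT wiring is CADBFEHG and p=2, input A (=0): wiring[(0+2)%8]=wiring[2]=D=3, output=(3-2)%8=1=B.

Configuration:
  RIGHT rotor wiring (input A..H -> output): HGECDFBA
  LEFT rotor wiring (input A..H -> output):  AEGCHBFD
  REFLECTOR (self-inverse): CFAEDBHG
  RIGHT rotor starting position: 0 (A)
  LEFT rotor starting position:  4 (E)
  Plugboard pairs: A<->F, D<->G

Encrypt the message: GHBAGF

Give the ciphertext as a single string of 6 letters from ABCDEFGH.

Char 1 ('G'): step: R->1, L=4; G->plug->D->R->C->L->B->refl->F->L'->B->R'->C->plug->C
Char 2 ('H'): step: R->2, L=4; H->plug->H->R->E->L->E->refl->D->L'->A->R'->B->plug->B
Char 3 ('B'): step: R->3, L=4; B->plug->B->R->A->L->D->refl->E->L'->E->R'->F->plug->A
Char 4 ('A'): step: R->4, L=4; A->plug->F->R->C->L->B->refl->F->L'->B->R'->B->plug->B
Char 5 ('G'): step: R->5, L=4; G->plug->D->R->C->L->B->refl->F->L'->B->R'->E->plug->E
Char 6 ('F'): step: R->6, L=4; F->plug->A->R->D->L->H->refl->G->L'->H->R'->H->plug->H

Answer: CBABEH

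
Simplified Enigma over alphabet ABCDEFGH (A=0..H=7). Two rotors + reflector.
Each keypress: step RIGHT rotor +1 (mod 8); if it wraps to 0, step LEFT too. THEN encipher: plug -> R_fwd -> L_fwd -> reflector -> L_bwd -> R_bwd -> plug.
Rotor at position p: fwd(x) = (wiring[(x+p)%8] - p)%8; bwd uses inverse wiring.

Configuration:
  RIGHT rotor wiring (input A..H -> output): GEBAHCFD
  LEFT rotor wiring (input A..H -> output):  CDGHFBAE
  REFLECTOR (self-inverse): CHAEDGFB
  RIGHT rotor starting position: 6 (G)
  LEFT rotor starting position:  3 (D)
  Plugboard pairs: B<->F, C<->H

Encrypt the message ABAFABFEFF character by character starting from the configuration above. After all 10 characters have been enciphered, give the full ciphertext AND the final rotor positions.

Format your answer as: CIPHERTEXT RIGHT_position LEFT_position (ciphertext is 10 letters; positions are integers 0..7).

Char 1 ('A'): step: R->7, L=3; A->plug->A->R->E->L->B->refl->H->L'->F->R'->C->plug->H
Char 2 ('B'): step: R->0, L->4 (L advanced); B->plug->F->R->C->L->E->refl->D->L'->H->R'->E->plug->E
Char 3 ('A'): step: R->1, L=4; A->plug->A->R->D->L->A->refl->C->L'->G->R'->D->plug->D
Char 4 ('F'): step: R->2, L=4; F->plug->B->R->G->L->C->refl->A->L'->D->R'->E->plug->E
Char 5 ('A'): step: R->3, L=4; A->plug->A->R->F->L->H->refl->B->L'->A->R'->E->plug->E
Char 6 ('B'): step: R->4, L=4; B->plug->F->R->A->L->B->refl->H->L'->F->R'->G->plug->G
Char 7 ('F'): step: R->5, L=4; F->plug->B->R->A->L->B->refl->H->L'->F->R'->A->plug->A
Char 8 ('E'): step: R->6, L=4; E->plug->E->R->D->L->A->refl->C->L'->G->R'->D->plug->D
Char 9 ('F'): step: R->7, L=4; F->plug->B->R->H->L->D->refl->E->L'->C->R'->D->plug->D
Char 10 ('F'): step: R->0, L->5 (L advanced); F->plug->B->R->E->L->G->refl->F->L'->D->R'->H->plug->C
Final: ciphertext=HEDEEGADDC, RIGHT=0, LEFT=5

Answer: HEDEEGADDC 0 5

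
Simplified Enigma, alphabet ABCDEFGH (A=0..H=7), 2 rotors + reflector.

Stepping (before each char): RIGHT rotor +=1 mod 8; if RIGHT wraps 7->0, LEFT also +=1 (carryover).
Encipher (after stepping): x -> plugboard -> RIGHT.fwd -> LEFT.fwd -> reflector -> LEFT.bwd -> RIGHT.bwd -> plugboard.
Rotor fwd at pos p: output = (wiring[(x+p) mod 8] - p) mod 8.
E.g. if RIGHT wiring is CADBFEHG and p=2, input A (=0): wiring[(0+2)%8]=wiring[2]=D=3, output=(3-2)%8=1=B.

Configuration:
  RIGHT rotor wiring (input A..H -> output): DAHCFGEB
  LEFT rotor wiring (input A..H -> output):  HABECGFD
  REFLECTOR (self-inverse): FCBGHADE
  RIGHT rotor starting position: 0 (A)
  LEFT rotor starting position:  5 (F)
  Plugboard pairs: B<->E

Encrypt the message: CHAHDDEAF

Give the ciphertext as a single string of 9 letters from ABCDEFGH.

Answer: AADDGFADH

Derivation:
Char 1 ('C'): step: R->1, L=5; C->plug->C->R->B->L->A->refl->F->L'->H->R'->A->plug->A
Char 2 ('H'): step: R->2, L=5; H->plug->H->R->G->L->H->refl->E->L'->F->R'->A->plug->A
Char 3 ('A'): step: R->3, L=5; A->plug->A->R->H->L->F->refl->A->L'->B->R'->D->plug->D
Char 4 ('H'): step: R->4, L=5; H->plug->H->R->G->L->H->refl->E->L'->F->R'->D->plug->D
Char 5 ('D'): step: R->5, L=5; D->plug->D->R->G->L->H->refl->E->L'->F->R'->G->plug->G
Char 6 ('D'): step: R->6, L=5; D->plug->D->R->C->L->G->refl->D->L'->E->R'->F->plug->F
Char 7 ('E'): step: R->7, L=5; E->plug->B->R->E->L->D->refl->G->L'->C->R'->A->plug->A
Char 8 ('A'): step: R->0, L->6 (L advanced); A->plug->A->R->D->L->C->refl->B->L'->C->R'->D->plug->D
Char 9 ('F'): step: R->1, L=6; F->plug->F->R->D->L->C->refl->B->L'->C->R'->H->plug->H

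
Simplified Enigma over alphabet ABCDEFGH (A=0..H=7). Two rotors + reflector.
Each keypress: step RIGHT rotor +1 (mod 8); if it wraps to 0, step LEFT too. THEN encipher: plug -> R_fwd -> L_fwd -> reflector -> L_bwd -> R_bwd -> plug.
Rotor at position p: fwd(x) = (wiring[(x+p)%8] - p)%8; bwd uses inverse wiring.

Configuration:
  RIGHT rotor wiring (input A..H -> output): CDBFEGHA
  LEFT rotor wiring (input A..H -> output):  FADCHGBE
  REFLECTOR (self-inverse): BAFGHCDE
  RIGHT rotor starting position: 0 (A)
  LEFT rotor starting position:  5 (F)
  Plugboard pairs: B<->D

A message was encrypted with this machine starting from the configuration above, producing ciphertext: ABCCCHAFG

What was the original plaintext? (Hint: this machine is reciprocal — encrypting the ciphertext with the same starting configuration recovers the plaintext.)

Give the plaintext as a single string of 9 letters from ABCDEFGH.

Answer: HEGAGEBGF

Derivation:
Char 1 ('A'): step: R->1, L=5; A->plug->A->R->C->L->H->refl->E->L'->B->R'->H->plug->H
Char 2 ('B'): step: R->2, L=5; B->plug->D->R->E->L->D->refl->G->L'->F->R'->E->plug->E
Char 3 ('C'): step: R->3, L=5; C->plug->C->R->D->L->A->refl->B->L'->A->R'->G->plug->G
Char 4 ('C'): step: R->4, L=5; C->plug->C->R->D->L->A->refl->B->L'->A->R'->A->plug->A
Char 5 ('C'): step: R->5, L=5; C->plug->C->R->D->L->A->refl->B->L'->A->R'->G->plug->G
Char 6 ('H'): step: R->6, L=5; H->plug->H->R->A->L->B->refl->A->L'->D->R'->E->plug->E
Char 7 ('A'): step: R->7, L=5; A->plug->A->R->B->L->E->refl->H->L'->C->R'->D->plug->B
Char 8 ('F'): step: R->0, L->6 (L advanced); F->plug->F->R->G->L->B->refl->A->L'->H->R'->G->plug->G
Char 9 ('G'): step: R->1, L=6; G->plug->G->R->H->L->A->refl->B->L'->G->R'->F->plug->F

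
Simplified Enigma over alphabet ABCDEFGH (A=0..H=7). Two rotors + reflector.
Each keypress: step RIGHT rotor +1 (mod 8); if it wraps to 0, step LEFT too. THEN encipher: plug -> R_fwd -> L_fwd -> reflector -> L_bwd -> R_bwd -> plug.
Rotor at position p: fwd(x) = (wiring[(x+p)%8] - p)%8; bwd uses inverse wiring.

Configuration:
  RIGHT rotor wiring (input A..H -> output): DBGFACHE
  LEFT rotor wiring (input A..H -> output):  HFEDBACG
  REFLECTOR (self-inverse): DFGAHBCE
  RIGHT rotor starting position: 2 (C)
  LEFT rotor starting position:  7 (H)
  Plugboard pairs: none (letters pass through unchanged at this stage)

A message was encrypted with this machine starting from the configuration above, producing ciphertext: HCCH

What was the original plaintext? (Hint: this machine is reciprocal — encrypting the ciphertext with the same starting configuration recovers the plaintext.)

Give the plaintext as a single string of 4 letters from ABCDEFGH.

Char 1 ('H'): step: R->3, L=7; H->plug->H->R->D->L->F->refl->B->L'->G->R'->G->plug->G
Char 2 ('C'): step: R->4, L=7; C->plug->C->R->D->L->F->refl->B->L'->G->R'->B->plug->B
Char 3 ('C'): step: R->5, L=7; C->plug->C->R->H->L->D->refl->A->L'->B->R'->F->plug->F
Char 4 ('H'): step: R->6, L=7; H->plug->H->R->E->L->E->refl->H->L'->A->R'->E->plug->E

Answer: GBFE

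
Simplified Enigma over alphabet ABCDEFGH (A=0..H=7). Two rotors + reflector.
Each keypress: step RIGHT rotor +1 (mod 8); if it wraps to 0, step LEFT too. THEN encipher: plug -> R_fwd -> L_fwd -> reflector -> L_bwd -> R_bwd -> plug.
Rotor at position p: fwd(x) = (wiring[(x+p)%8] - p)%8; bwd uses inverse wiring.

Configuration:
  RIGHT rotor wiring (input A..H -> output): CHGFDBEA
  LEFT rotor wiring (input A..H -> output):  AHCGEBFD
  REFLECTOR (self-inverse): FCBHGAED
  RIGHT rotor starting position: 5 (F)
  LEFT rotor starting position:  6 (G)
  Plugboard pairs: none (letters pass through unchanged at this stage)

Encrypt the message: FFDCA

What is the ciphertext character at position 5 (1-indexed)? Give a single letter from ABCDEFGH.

Char 1 ('F'): step: R->6, L=6; F->plug->F->R->H->L->D->refl->H->L'->A->R'->E->plug->E
Char 2 ('F'): step: R->7, L=6; F->plug->F->R->E->L->E->refl->G->L'->G->R'->E->plug->E
Char 3 ('D'): step: R->0, L->7 (L advanced); D->plug->D->R->F->L->F->refl->A->L'->C->R'->A->plug->A
Char 4 ('C'): step: R->1, L=7; C->plug->C->R->E->L->H->refl->D->L'->D->R'->F->plug->F
Char 5 ('A'): step: R->2, L=7; A->plug->A->R->E->L->H->refl->D->L'->D->R'->B->plug->B

B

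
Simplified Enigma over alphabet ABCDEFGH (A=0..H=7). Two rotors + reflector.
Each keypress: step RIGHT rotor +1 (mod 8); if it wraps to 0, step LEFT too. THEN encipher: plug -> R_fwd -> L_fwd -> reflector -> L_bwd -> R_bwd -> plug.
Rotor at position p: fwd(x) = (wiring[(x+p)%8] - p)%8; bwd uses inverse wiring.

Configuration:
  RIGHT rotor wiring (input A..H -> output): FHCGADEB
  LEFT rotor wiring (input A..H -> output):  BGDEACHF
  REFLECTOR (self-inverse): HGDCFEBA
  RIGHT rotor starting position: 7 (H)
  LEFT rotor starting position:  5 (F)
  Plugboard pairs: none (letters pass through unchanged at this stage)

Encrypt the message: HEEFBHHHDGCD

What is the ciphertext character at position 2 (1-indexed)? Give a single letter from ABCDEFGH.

Char 1 ('H'): step: R->0, L->6 (L advanced); H->plug->H->R->B->L->H->refl->A->L'->D->R'->F->plug->F
Char 2 ('E'): step: R->1, L=6; E->plug->E->R->C->L->D->refl->C->L'->G->R'->A->plug->A

A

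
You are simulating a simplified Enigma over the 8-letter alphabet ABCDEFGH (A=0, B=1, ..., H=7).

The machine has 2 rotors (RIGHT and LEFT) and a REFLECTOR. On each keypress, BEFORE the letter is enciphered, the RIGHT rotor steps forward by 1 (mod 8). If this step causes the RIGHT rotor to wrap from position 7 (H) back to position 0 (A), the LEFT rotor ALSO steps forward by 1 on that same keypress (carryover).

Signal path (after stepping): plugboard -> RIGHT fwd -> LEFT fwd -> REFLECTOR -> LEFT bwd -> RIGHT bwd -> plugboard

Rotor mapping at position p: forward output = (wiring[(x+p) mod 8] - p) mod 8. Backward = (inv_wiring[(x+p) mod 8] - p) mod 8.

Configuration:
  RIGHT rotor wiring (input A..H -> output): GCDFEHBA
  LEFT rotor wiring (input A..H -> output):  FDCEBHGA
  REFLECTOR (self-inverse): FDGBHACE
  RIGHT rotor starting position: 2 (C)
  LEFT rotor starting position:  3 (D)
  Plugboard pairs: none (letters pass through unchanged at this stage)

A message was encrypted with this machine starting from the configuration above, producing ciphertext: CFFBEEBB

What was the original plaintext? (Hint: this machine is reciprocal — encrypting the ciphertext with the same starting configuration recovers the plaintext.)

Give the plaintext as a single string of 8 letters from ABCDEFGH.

Char 1 ('C'): step: R->3, L=3; C->plug->C->R->E->L->F->refl->A->L'->G->R'->D->plug->D
Char 2 ('F'): step: R->4, L=3; F->plug->F->R->G->L->A->refl->F->L'->E->R'->D->plug->D
Char 3 ('F'): step: R->5, L=3; F->plug->F->R->G->L->A->refl->F->L'->E->R'->B->plug->B
Char 4 ('B'): step: R->6, L=3; B->plug->B->R->C->L->E->refl->H->L'->H->R'->F->plug->F
Char 5 ('E'): step: R->7, L=3; E->plug->E->R->G->L->A->refl->F->L'->E->R'->D->plug->D
Char 6 ('E'): step: R->0, L->4 (L advanced); E->plug->E->R->E->L->B->refl->D->L'->B->R'->G->plug->G
Char 7 ('B'): step: R->1, L=4; B->plug->B->R->C->L->C->refl->G->L'->G->R'->E->plug->E
Char 8 ('B'): step: R->2, L=4; B->plug->B->R->D->L->E->refl->H->L'->F->R'->D->plug->D

Answer: DDBFDGED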